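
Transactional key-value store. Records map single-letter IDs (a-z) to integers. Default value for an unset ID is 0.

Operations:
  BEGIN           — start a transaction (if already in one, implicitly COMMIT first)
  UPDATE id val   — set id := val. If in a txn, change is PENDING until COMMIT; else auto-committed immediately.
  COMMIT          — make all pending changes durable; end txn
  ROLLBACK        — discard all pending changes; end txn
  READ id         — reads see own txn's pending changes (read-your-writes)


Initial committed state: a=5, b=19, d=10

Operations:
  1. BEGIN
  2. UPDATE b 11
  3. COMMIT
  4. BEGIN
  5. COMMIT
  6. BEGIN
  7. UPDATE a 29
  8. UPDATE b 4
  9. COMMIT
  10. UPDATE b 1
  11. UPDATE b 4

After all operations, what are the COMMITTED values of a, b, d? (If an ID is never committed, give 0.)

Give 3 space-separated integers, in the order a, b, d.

Initial committed: {a=5, b=19, d=10}
Op 1: BEGIN: in_txn=True, pending={}
Op 2: UPDATE b=11 (pending; pending now {b=11})
Op 3: COMMIT: merged ['b'] into committed; committed now {a=5, b=11, d=10}
Op 4: BEGIN: in_txn=True, pending={}
Op 5: COMMIT: merged [] into committed; committed now {a=5, b=11, d=10}
Op 6: BEGIN: in_txn=True, pending={}
Op 7: UPDATE a=29 (pending; pending now {a=29})
Op 8: UPDATE b=4 (pending; pending now {a=29, b=4})
Op 9: COMMIT: merged ['a', 'b'] into committed; committed now {a=29, b=4, d=10}
Op 10: UPDATE b=1 (auto-commit; committed b=1)
Op 11: UPDATE b=4 (auto-commit; committed b=4)
Final committed: {a=29, b=4, d=10}

Answer: 29 4 10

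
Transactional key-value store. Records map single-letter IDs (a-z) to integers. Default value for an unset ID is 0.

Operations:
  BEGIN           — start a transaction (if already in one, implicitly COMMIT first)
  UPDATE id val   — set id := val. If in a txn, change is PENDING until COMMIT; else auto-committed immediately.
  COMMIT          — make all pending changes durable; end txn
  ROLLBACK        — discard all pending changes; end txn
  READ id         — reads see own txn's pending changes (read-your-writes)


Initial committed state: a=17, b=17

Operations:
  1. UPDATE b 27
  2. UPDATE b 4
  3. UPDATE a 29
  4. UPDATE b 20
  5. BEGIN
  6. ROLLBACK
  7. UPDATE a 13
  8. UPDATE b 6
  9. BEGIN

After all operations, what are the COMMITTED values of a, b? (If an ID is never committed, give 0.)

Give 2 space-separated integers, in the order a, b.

Initial committed: {a=17, b=17}
Op 1: UPDATE b=27 (auto-commit; committed b=27)
Op 2: UPDATE b=4 (auto-commit; committed b=4)
Op 3: UPDATE a=29 (auto-commit; committed a=29)
Op 4: UPDATE b=20 (auto-commit; committed b=20)
Op 5: BEGIN: in_txn=True, pending={}
Op 6: ROLLBACK: discarded pending []; in_txn=False
Op 7: UPDATE a=13 (auto-commit; committed a=13)
Op 8: UPDATE b=6 (auto-commit; committed b=6)
Op 9: BEGIN: in_txn=True, pending={}
Final committed: {a=13, b=6}

Answer: 13 6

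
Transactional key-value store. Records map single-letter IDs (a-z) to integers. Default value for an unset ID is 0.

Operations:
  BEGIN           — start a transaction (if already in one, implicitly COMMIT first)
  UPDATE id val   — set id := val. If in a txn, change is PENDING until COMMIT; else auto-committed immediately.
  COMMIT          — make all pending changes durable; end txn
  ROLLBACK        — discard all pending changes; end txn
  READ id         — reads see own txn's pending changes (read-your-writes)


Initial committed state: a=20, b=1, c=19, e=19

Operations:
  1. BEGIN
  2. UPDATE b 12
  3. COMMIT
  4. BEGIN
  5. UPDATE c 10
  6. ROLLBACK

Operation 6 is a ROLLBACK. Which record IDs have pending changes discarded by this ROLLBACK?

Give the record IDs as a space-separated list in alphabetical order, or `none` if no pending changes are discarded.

Answer: c

Derivation:
Initial committed: {a=20, b=1, c=19, e=19}
Op 1: BEGIN: in_txn=True, pending={}
Op 2: UPDATE b=12 (pending; pending now {b=12})
Op 3: COMMIT: merged ['b'] into committed; committed now {a=20, b=12, c=19, e=19}
Op 4: BEGIN: in_txn=True, pending={}
Op 5: UPDATE c=10 (pending; pending now {c=10})
Op 6: ROLLBACK: discarded pending ['c']; in_txn=False
ROLLBACK at op 6 discards: ['c']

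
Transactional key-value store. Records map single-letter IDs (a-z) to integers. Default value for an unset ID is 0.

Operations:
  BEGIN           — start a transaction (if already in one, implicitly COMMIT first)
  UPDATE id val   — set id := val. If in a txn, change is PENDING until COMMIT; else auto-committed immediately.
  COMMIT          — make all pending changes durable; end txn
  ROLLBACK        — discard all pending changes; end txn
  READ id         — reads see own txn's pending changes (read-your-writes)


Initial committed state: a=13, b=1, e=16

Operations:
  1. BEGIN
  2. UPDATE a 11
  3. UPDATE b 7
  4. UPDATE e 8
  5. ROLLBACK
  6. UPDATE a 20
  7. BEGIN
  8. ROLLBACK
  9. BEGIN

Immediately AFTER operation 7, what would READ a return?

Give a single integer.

Initial committed: {a=13, b=1, e=16}
Op 1: BEGIN: in_txn=True, pending={}
Op 2: UPDATE a=11 (pending; pending now {a=11})
Op 3: UPDATE b=7 (pending; pending now {a=11, b=7})
Op 4: UPDATE e=8 (pending; pending now {a=11, b=7, e=8})
Op 5: ROLLBACK: discarded pending ['a', 'b', 'e']; in_txn=False
Op 6: UPDATE a=20 (auto-commit; committed a=20)
Op 7: BEGIN: in_txn=True, pending={}
After op 7: visible(a) = 20 (pending={}, committed={a=20, b=1, e=16})

Answer: 20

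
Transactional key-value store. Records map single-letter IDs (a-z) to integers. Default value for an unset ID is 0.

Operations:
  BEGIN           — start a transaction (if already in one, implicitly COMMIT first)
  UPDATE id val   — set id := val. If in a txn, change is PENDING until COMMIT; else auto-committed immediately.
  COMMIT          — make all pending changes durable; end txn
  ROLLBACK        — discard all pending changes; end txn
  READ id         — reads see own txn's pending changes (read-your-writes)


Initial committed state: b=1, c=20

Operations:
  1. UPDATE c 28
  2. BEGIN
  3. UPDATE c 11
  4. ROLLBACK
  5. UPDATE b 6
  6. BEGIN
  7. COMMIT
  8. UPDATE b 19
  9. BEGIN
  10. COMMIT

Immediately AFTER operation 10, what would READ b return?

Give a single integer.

Initial committed: {b=1, c=20}
Op 1: UPDATE c=28 (auto-commit; committed c=28)
Op 2: BEGIN: in_txn=True, pending={}
Op 3: UPDATE c=11 (pending; pending now {c=11})
Op 4: ROLLBACK: discarded pending ['c']; in_txn=False
Op 5: UPDATE b=6 (auto-commit; committed b=6)
Op 6: BEGIN: in_txn=True, pending={}
Op 7: COMMIT: merged [] into committed; committed now {b=6, c=28}
Op 8: UPDATE b=19 (auto-commit; committed b=19)
Op 9: BEGIN: in_txn=True, pending={}
Op 10: COMMIT: merged [] into committed; committed now {b=19, c=28}
After op 10: visible(b) = 19 (pending={}, committed={b=19, c=28})

Answer: 19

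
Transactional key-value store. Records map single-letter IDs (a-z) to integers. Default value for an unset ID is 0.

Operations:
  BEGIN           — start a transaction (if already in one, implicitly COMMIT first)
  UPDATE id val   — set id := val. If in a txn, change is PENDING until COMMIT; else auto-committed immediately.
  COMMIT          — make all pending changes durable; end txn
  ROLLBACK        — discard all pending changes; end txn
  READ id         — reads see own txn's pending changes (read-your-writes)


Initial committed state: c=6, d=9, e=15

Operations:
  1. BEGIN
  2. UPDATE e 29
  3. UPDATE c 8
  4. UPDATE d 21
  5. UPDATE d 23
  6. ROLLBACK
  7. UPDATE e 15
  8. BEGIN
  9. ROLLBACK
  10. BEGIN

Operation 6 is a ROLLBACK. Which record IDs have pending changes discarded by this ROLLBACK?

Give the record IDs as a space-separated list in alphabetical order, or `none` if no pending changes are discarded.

Initial committed: {c=6, d=9, e=15}
Op 1: BEGIN: in_txn=True, pending={}
Op 2: UPDATE e=29 (pending; pending now {e=29})
Op 3: UPDATE c=8 (pending; pending now {c=8, e=29})
Op 4: UPDATE d=21 (pending; pending now {c=8, d=21, e=29})
Op 5: UPDATE d=23 (pending; pending now {c=8, d=23, e=29})
Op 6: ROLLBACK: discarded pending ['c', 'd', 'e']; in_txn=False
Op 7: UPDATE e=15 (auto-commit; committed e=15)
Op 8: BEGIN: in_txn=True, pending={}
Op 9: ROLLBACK: discarded pending []; in_txn=False
Op 10: BEGIN: in_txn=True, pending={}
ROLLBACK at op 6 discards: ['c', 'd', 'e']

Answer: c d e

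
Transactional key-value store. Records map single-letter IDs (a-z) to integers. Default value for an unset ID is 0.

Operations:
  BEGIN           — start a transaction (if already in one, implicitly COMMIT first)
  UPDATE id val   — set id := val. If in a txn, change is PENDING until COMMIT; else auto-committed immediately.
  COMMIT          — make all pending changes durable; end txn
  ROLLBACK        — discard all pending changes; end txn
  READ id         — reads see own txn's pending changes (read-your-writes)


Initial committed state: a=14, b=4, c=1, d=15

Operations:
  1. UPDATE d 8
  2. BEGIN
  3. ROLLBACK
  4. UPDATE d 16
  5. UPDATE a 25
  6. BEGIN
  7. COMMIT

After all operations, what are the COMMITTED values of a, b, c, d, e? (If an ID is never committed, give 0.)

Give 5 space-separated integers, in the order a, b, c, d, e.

Answer: 25 4 1 16 0

Derivation:
Initial committed: {a=14, b=4, c=1, d=15}
Op 1: UPDATE d=8 (auto-commit; committed d=8)
Op 2: BEGIN: in_txn=True, pending={}
Op 3: ROLLBACK: discarded pending []; in_txn=False
Op 4: UPDATE d=16 (auto-commit; committed d=16)
Op 5: UPDATE a=25 (auto-commit; committed a=25)
Op 6: BEGIN: in_txn=True, pending={}
Op 7: COMMIT: merged [] into committed; committed now {a=25, b=4, c=1, d=16}
Final committed: {a=25, b=4, c=1, d=16}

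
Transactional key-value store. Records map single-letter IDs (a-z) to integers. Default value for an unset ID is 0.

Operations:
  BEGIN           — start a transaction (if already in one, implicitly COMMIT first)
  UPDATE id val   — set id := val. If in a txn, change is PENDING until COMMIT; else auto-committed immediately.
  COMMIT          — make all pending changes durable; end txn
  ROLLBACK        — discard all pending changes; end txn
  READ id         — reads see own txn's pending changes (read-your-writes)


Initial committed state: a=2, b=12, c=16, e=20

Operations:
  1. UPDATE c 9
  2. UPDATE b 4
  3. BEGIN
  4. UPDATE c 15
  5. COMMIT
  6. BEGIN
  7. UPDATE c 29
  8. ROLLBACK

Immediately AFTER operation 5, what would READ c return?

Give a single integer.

Answer: 15

Derivation:
Initial committed: {a=2, b=12, c=16, e=20}
Op 1: UPDATE c=9 (auto-commit; committed c=9)
Op 2: UPDATE b=4 (auto-commit; committed b=4)
Op 3: BEGIN: in_txn=True, pending={}
Op 4: UPDATE c=15 (pending; pending now {c=15})
Op 5: COMMIT: merged ['c'] into committed; committed now {a=2, b=4, c=15, e=20}
After op 5: visible(c) = 15 (pending={}, committed={a=2, b=4, c=15, e=20})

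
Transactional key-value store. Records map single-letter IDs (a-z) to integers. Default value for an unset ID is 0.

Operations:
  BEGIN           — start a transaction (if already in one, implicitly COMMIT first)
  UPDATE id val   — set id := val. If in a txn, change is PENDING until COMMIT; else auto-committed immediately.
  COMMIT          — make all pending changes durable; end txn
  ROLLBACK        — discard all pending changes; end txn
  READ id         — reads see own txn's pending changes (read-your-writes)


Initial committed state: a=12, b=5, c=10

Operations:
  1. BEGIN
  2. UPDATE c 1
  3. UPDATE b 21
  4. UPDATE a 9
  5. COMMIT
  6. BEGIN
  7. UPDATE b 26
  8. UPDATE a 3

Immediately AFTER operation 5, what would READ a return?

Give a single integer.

Initial committed: {a=12, b=5, c=10}
Op 1: BEGIN: in_txn=True, pending={}
Op 2: UPDATE c=1 (pending; pending now {c=1})
Op 3: UPDATE b=21 (pending; pending now {b=21, c=1})
Op 4: UPDATE a=9 (pending; pending now {a=9, b=21, c=1})
Op 5: COMMIT: merged ['a', 'b', 'c'] into committed; committed now {a=9, b=21, c=1}
After op 5: visible(a) = 9 (pending={}, committed={a=9, b=21, c=1})

Answer: 9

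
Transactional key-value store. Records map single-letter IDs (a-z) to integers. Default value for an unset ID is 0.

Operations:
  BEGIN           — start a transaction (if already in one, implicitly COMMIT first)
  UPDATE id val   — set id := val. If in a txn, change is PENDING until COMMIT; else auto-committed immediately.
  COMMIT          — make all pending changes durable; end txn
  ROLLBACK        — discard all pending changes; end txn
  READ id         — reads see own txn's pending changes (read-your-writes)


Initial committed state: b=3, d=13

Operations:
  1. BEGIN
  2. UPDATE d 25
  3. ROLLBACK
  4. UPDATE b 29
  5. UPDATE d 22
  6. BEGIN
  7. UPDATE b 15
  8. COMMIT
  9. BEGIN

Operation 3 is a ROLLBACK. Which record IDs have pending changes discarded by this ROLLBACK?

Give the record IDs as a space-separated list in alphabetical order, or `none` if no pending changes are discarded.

Initial committed: {b=3, d=13}
Op 1: BEGIN: in_txn=True, pending={}
Op 2: UPDATE d=25 (pending; pending now {d=25})
Op 3: ROLLBACK: discarded pending ['d']; in_txn=False
Op 4: UPDATE b=29 (auto-commit; committed b=29)
Op 5: UPDATE d=22 (auto-commit; committed d=22)
Op 6: BEGIN: in_txn=True, pending={}
Op 7: UPDATE b=15 (pending; pending now {b=15})
Op 8: COMMIT: merged ['b'] into committed; committed now {b=15, d=22}
Op 9: BEGIN: in_txn=True, pending={}
ROLLBACK at op 3 discards: ['d']

Answer: d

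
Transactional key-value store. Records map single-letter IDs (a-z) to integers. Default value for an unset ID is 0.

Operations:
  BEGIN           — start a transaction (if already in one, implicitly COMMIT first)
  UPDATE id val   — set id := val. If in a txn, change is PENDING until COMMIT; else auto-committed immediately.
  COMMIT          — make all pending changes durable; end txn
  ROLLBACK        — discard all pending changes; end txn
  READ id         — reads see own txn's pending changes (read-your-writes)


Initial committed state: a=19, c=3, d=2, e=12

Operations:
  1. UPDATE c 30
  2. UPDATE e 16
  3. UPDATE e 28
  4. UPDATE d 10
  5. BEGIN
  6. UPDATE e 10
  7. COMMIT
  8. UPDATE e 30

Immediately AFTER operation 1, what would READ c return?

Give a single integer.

Initial committed: {a=19, c=3, d=2, e=12}
Op 1: UPDATE c=30 (auto-commit; committed c=30)
After op 1: visible(c) = 30 (pending={}, committed={a=19, c=30, d=2, e=12})

Answer: 30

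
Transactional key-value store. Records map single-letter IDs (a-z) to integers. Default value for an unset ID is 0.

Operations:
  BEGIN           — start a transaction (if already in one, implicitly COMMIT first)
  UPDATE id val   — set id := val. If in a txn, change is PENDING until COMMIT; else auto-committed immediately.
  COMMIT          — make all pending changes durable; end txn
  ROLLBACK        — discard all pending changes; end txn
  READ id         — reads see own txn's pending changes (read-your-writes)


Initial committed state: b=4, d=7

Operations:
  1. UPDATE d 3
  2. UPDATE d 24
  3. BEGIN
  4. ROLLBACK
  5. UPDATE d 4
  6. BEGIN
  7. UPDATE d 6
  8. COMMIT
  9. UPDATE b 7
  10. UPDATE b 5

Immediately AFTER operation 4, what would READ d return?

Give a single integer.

Initial committed: {b=4, d=7}
Op 1: UPDATE d=3 (auto-commit; committed d=3)
Op 2: UPDATE d=24 (auto-commit; committed d=24)
Op 3: BEGIN: in_txn=True, pending={}
Op 4: ROLLBACK: discarded pending []; in_txn=False
After op 4: visible(d) = 24 (pending={}, committed={b=4, d=24})

Answer: 24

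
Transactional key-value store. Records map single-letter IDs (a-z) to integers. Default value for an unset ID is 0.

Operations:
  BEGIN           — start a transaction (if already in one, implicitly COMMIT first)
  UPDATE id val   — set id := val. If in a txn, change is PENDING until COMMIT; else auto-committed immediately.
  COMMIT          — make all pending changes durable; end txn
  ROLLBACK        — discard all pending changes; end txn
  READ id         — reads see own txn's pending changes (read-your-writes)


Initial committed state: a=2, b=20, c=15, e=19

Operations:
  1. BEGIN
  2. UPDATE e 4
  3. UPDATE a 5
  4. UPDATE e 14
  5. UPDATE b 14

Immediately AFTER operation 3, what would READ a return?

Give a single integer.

Initial committed: {a=2, b=20, c=15, e=19}
Op 1: BEGIN: in_txn=True, pending={}
Op 2: UPDATE e=4 (pending; pending now {e=4})
Op 3: UPDATE a=5 (pending; pending now {a=5, e=4})
After op 3: visible(a) = 5 (pending={a=5, e=4}, committed={a=2, b=20, c=15, e=19})

Answer: 5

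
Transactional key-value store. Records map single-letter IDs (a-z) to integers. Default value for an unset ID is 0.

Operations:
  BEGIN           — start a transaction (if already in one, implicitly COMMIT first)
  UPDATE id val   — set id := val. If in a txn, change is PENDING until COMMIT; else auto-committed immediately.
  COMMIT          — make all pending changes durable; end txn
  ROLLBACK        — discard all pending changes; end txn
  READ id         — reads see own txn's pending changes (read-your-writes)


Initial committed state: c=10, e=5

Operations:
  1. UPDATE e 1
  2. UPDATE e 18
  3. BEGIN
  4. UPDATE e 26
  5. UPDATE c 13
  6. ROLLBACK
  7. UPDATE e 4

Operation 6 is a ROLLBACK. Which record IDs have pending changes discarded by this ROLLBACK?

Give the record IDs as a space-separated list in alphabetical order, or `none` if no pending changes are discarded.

Initial committed: {c=10, e=5}
Op 1: UPDATE e=1 (auto-commit; committed e=1)
Op 2: UPDATE e=18 (auto-commit; committed e=18)
Op 3: BEGIN: in_txn=True, pending={}
Op 4: UPDATE e=26 (pending; pending now {e=26})
Op 5: UPDATE c=13 (pending; pending now {c=13, e=26})
Op 6: ROLLBACK: discarded pending ['c', 'e']; in_txn=False
Op 7: UPDATE e=4 (auto-commit; committed e=4)
ROLLBACK at op 6 discards: ['c', 'e']

Answer: c e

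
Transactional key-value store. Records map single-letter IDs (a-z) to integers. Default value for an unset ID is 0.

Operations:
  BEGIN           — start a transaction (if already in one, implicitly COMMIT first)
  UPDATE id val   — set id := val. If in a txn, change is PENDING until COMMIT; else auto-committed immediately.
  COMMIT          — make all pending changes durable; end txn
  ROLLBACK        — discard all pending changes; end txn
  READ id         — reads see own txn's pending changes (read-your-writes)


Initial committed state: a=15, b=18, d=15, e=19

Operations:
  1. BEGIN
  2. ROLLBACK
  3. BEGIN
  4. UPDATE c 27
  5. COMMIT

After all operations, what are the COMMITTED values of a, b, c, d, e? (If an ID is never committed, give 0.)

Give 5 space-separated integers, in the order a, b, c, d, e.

Initial committed: {a=15, b=18, d=15, e=19}
Op 1: BEGIN: in_txn=True, pending={}
Op 2: ROLLBACK: discarded pending []; in_txn=False
Op 3: BEGIN: in_txn=True, pending={}
Op 4: UPDATE c=27 (pending; pending now {c=27})
Op 5: COMMIT: merged ['c'] into committed; committed now {a=15, b=18, c=27, d=15, e=19}
Final committed: {a=15, b=18, c=27, d=15, e=19}

Answer: 15 18 27 15 19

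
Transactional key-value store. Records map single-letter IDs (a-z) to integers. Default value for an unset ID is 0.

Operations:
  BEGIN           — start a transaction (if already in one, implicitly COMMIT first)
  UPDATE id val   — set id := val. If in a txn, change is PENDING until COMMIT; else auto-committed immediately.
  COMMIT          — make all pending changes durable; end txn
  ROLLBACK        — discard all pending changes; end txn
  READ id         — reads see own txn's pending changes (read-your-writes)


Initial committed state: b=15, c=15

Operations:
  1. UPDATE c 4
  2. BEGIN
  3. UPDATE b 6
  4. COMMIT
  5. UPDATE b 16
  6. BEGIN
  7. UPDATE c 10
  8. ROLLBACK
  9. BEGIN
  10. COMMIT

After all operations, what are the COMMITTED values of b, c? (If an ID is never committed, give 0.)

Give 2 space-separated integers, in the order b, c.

Initial committed: {b=15, c=15}
Op 1: UPDATE c=4 (auto-commit; committed c=4)
Op 2: BEGIN: in_txn=True, pending={}
Op 3: UPDATE b=6 (pending; pending now {b=6})
Op 4: COMMIT: merged ['b'] into committed; committed now {b=6, c=4}
Op 5: UPDATE b=16 (auto-commit; committed b=16)
Op 6: BEGIN: in_txn=True, pending={}
Op 7: UPDATE c=10 (pending; pending now {c=10})
Op 8: ROLLBACK: discarded pending ['c']; in_txn=False
Op 9: BEGIN: in_txn=True, pending={}
Op 10: COMMIT: merged [] into committed; committed now {b=16, c=4}
Final committed: {b=16, c=4}

Answer: 16 4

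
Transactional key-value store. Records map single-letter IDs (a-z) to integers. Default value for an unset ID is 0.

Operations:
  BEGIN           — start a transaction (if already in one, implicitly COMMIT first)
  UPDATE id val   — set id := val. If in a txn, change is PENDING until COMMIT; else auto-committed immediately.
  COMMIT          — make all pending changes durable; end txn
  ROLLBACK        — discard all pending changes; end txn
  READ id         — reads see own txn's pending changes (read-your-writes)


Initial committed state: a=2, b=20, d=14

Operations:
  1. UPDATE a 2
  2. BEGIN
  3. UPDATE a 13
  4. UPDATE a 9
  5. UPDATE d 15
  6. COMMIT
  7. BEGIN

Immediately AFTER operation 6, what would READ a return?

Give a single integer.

Initial committed: {a=2, b=20, d=14}
Op 1: UPDATE a=2 (auto-commit; committed a=2)
Op 2: BEGIN: in_txn=True, pending={}
Op 3: UPDATE a=13 (pending; pending now {a=13})
Op 4: UPDATE a=9 (pending; pending now {a=9})
Op 5: UPDATE d=15 (pending; pending now {a=9, d=15})
Op 6: COMMIT: merged ['a', 'd'] into committed; committed now {a=9, b=20, d=15}
After op 6: visible(a) = 9 (pending={}, committed={a=9, b=20, d=15})

Answer: 9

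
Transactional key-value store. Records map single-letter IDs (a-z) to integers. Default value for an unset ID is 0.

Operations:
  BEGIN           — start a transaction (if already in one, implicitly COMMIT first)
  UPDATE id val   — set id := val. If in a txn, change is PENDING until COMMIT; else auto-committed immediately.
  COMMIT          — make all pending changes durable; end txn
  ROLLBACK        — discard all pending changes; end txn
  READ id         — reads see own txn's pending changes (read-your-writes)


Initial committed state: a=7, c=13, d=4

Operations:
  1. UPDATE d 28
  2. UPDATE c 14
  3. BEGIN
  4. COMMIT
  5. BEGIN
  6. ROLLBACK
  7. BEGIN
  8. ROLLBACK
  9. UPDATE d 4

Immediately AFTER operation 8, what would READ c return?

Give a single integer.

Initial committed: {a=7, c=13, d=4}
Op 1: UPDATE d=28 (auto-commit; committed d=28)
Op 2: UPDATE c=14 (auto-commit; committed c=14)
Op 3: BEGIN: in_txn=True, pending={}
Op 4: COMMIT: merged [] into committed; committed now {a=7, c=14, d=28}
Op 5: BEGIN: in_txn=True, pending={}
Op 6: ROLLBACK: discarded pending []; in_txn=False
Op 7: BEGIN: in_txn=True, pending={}
Op 8: ROLLBACK: discarded pending []; in_txn=False
After op 8: visible(c) = 14 (pending={}, committed={a=7, c=14, d=28})

Answer: 14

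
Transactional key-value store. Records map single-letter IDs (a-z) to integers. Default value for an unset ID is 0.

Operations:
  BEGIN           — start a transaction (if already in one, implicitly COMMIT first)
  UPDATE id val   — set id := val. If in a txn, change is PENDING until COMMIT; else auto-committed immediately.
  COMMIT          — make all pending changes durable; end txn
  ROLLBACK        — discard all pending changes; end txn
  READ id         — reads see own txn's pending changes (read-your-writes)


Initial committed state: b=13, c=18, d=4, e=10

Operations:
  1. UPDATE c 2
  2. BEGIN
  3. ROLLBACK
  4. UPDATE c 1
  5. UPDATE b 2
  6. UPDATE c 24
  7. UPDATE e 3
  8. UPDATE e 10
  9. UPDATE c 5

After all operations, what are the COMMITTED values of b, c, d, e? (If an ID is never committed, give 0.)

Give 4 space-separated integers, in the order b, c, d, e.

Answer: 2 5 4 10

Derivation:
Initial committed: {b=13, c=18, d=4, e=10}
Op 1: UPDATE c=2 (auto-commit; committed c=2)
Op 2: BEGIN: in_txn=True, pending={}
Op 3: ROLLBACK: discarded pending []; in_txn=False
Op 4: UPDATE c=1 (auto-commit; committed c=1)
Op 5: UPDATE b=2 (auto-commit; committed b=2)
Op 6: UPDATE c=24 (auto-commit; committed c=24)
Op 7: UPDATE e=3 (auto-commit; committed e=3)
Op 8: UPDATE e=10 (auto-commit; committed e=10)
Op 9: UPDATE c=5 (auto-commit; committed c=5)
Final committed: {b=2, c=5, d=4, e=10}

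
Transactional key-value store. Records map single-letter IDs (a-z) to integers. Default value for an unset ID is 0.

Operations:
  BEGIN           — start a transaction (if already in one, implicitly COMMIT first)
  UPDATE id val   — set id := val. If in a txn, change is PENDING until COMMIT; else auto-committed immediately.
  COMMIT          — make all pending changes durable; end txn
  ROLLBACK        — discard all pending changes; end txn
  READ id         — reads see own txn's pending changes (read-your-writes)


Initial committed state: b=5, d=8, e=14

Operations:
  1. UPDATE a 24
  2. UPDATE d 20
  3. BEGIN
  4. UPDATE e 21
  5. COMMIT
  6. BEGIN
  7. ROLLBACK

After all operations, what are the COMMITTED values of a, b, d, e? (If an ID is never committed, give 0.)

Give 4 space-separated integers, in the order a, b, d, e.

Initial committed: {b=5, d=8, e=14}
Op 1: UPDATE a=24 (auto-commit; committed a=24)
Op 2: UPDATE d=20 (auto-commit; committed d=20)
Op 3: BEGIN: in_txn=True, pending={}
Op 4: UPDATE e=21 (pending; pending now {e=21})
Op 5: COMMIT: merged ['e'] into committed; committed now {a=24, b=5, d=20, e=21}
Op 6: BEGIN: in_txn=True, pending={}
Op 7: ROLLBACK: discarded pending []; in_txn=False
Final committed: {a=24, b=5, d=20, e=21}

Answer: 24 5 20 21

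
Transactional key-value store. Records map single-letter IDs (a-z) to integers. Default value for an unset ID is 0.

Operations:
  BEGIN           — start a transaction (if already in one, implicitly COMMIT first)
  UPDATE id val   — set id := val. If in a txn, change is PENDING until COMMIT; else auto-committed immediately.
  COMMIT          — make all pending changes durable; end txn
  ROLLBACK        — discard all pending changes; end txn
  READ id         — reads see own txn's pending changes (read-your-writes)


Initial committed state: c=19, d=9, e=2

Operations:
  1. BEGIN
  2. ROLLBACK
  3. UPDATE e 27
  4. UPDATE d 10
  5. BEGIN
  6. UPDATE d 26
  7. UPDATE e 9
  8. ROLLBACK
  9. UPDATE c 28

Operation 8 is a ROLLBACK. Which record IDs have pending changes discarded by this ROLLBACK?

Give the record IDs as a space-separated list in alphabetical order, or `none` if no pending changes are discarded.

Answer: d e

Derivation:
Initial committed: {c=19, d=9, e=2}
Op 1: BEGIN: in_txn=True, pending={}
Op 2: ROLLBACK: discarded pending []; in_txn=False
Op 3: UPDATE e=27 (auto-commit; committed e=27)
Op 4: UPDATE d=10 (auto-commit; committed d=10)
Op 5: BEGIN: in_txn=True, pending={}
Op 6: UPDATE d=26 (pending; pending now {d=26})
Op 7: UPDATE e=9 (pending; pending now {d=26, e=9})
Op 8: ROLLBACK: discarded pending ['d', 'e']; in_txn=False
Op 9: UPDATE c=28 (auto-commit; committed c=28)
ROLLBACK at op 8 discards: ['d', 'e']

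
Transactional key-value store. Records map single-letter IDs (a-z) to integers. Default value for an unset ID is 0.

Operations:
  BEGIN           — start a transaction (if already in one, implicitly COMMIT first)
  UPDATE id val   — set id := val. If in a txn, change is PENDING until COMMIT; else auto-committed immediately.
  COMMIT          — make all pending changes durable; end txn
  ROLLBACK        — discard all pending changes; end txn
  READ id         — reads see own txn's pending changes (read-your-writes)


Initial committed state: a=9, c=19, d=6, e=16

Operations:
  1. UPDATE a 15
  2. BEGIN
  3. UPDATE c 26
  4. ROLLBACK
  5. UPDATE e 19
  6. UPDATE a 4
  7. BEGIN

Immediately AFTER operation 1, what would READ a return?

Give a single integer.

Initial committed: {a=9, c=19, d=6, e=16}
Op 1: UPDATE a=15 (auto-commit; committed a=15)
After op 1: visible(a) = 15 (pending={}, committed={a=15, c=19, d=6, e=16})

Answer: 15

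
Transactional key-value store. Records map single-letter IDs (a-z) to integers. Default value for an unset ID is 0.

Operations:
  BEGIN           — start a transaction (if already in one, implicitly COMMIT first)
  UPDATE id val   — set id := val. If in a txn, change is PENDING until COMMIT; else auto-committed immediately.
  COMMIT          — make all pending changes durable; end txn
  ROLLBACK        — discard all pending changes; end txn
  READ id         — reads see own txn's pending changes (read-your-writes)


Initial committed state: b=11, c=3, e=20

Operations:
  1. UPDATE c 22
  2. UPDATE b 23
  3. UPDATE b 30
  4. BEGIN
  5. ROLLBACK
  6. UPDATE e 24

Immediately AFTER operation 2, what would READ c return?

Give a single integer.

Initial committed: {b=11, c=3, e=20}
Op 1: UPDATE c=22 (auto-commit; committed c=22)
Op 2: UPDATE b=23 (auto-commit; committed b=23)
After op 2: visible(c) = 22 (pending={}, committed={b=23, c=22, e=20})

Answer: 22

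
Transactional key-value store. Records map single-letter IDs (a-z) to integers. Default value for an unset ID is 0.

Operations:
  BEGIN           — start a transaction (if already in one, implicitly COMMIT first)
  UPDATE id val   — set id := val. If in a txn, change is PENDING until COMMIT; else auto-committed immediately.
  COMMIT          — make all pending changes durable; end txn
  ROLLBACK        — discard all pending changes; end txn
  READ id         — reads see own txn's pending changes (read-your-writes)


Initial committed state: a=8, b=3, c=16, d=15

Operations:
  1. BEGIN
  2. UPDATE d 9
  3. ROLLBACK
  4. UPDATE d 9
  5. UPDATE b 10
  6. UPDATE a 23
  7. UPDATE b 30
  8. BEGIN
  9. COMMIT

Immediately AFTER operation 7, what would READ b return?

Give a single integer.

Answer: 30

Derivation:
Initial committed: {a=8, b=3, c=16, d=15}
Op 1: BEGIN: in_txn=True, pending={}
Op 2: UPDATE d=9 (pending; pending now {d=9})
Op 3: ROLLBACK: discarded pending ['d']; in_txn=False
Op 4: UPDATE d=9 (auto-commit; committed d=9)
Op 5: UPDATE b=10 (auto-commit; committed b=10)
Op 6: UPDATE a=23 (auto-commit; committed a=23)
Op 7: UPDATE b=30 (auto-commit; committed b=30)
After op 7: visible(b) = 30 (pending={}, committed={a=23, b=30, c=16, d=9})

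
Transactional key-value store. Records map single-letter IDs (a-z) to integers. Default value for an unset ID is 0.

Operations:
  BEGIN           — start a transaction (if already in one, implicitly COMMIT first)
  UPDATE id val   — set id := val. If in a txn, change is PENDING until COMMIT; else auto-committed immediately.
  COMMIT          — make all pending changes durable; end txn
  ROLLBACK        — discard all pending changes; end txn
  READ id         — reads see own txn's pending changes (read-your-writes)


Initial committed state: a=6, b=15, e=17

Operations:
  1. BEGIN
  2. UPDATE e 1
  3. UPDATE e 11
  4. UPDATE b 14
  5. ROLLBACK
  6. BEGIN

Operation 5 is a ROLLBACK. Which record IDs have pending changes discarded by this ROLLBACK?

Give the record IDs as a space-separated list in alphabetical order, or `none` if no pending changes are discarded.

Initial committed: {a=6, b=15, e=17}
Op 1: BEGIN: in_txn=True, pending={}
Op 2: UPDATE e=1 (pending; pending now {e=1})
Op 3: UPDATE e=11 (pending; pending now {e=11})
Op 4: UPDATE b=14 (pending; pending now {b=14, e=11})
Op 5: ROLLBACK: discarded pending ['b', 'e']; in_txn=False
Op 6: BEGIN: in_txn=True, pending={}
ROLLBACK at op 5 discards: ['b', 'e']

Answer: b e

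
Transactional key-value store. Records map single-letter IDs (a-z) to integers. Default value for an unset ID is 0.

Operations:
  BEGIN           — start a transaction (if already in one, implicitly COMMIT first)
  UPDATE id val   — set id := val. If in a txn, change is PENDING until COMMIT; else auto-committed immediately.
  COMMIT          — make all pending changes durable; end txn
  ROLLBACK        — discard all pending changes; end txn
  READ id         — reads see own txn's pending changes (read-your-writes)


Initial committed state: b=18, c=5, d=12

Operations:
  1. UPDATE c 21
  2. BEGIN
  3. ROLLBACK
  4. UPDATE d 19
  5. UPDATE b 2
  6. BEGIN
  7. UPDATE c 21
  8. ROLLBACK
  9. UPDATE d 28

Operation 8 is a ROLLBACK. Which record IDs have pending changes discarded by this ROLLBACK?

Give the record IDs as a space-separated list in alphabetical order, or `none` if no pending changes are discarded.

Initial committed: {b=18, c=5, d=12}
Op 1: UPDATE c=21 (auto-commit; committed c=21)
Op 2: BEGIN: in_txn=True, pending={}
Op 3: ROLLBACK: discarded pending []; in_txn=False
Op 4: UPDATE d=19 (auto-commit; committed d=19)
Op 5: UPDATE b=2 (auto-commit; committed b=2)
Op 6: BEGIN: in_txn=True, pending={}
Op 7: UPDATE c=21 (pending; pending now {c=21})
Op 8: ROLLBACK: discarded pending ['c']; in_txn=False
Op 9: UPDATE d=28 (auto-commit; committed d=28)
ROLLBACK at op 8 discards: ['c']

Answer: c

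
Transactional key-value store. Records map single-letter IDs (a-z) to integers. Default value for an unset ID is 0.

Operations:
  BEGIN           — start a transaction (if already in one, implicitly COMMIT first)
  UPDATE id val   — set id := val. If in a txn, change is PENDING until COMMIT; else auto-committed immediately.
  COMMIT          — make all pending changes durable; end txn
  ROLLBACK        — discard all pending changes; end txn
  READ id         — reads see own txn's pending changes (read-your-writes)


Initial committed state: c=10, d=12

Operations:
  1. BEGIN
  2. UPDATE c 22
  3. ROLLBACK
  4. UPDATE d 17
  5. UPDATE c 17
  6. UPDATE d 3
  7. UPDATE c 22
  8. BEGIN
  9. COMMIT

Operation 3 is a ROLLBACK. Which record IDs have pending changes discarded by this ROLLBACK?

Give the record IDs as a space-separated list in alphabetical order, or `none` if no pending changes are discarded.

Answer: c

Derivation:
Initial committed: {c=10, d=12}
Op 1: BEGIN: in_txn=True, pending={}
Op 2: UPDATE c=22 (pending; pending now {c=22})
Op 3: ROLLBACK: discarded pending ['c']; in_txn=False
Op 4: UPDATE d=17 (auto-commit; committed d=17)
Op 5: UPDATE c=17 (auto-commit; committed c=17)
Op 6: UPDATE d=3 (auto-commit; committed d=3)
Op 7: UPDATE c=22 (auto-commit; committed c=22)
Op 8: BEGIN: in_txn=True, pending={}
Op 9: COMMIT: merged [] into committed; committed now {c=22, d=3}
ROLLBACK at op 3 discards: ['c']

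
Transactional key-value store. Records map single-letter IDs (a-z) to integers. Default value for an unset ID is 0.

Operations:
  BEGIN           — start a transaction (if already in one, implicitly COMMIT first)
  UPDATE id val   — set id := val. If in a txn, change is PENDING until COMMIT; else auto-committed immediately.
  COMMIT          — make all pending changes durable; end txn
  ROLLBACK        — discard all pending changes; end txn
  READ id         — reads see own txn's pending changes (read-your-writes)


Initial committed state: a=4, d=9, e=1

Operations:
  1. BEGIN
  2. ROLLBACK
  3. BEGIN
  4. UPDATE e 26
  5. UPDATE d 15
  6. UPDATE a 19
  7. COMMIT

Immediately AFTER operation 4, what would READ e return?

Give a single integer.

Answer: 26

Derivation:
Initial committed: {a=4, d=9, e=1}
Op 1: BEGIN: in_txn=True, pending={}
Op 2: ROLLBACK: discarded pending []; in_txn=False
Op 3: BEGIN: in_txn=True, pending={}
Op 4: UPDATE e=26 (pending; pending now {e=26})
After op 4: visible(e) = 26 (pending={e=26}, committed={a=4, d=9, e=1})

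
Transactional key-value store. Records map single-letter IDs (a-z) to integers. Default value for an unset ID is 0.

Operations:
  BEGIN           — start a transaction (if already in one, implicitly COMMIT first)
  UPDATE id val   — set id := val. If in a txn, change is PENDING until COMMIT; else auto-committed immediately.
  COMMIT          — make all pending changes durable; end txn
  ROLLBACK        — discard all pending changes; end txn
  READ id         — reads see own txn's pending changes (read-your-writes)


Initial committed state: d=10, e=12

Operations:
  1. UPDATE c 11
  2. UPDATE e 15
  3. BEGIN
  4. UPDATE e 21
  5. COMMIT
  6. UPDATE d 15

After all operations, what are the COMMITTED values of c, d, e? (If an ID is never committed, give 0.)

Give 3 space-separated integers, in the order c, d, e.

Answer: 11 15 21

Derivation:
Initial committed: {d=10, e=12}
Op 1: UPDATE c=11 (auto-commit; committed c=11)
Op 2: UPDATE e=15 (auto-commit; committed e=15)
Op 3: BEGIN: in_txn=True, pending={}
Op 4: UPDATE e=21 (pending; pending now {e=21})
Op 5: COMMIT: merged ['e'] into committed; committed now {c=11, d=10, e=21}
Op 6: UPDATE d=15 (auto-commit; committed d=15)
Final committed: {c=11, d=15, e=21}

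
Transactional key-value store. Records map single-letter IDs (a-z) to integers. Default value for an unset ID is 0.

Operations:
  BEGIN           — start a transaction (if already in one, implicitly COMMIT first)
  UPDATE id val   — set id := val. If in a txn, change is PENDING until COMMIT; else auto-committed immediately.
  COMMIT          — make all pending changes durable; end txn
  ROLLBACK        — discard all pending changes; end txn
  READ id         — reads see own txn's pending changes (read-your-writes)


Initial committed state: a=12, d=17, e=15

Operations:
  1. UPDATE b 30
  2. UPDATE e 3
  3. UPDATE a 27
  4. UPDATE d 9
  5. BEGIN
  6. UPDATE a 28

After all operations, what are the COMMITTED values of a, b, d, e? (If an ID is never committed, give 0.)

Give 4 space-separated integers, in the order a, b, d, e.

Initial committed: {a=12, d=17, e=15}
Op 1: UPDATE b=30 (auto-commit; committed b=30)
Op 2: UPDATE e=3 (auto-commit; committed e=3)
Op 3: UPDATE a=27 (auto-commit; committed a=27)
Op 4: UPDATE d=9 (auto-commit; committed d=9)
Op 5: BEGIN: in_txn=True, pending={}
Op 6: UPDATE a=28 (pending; pending now {a=28})
Final committed: {a=27, b=30, d=9, e=3}

Answer: 27 30 9 3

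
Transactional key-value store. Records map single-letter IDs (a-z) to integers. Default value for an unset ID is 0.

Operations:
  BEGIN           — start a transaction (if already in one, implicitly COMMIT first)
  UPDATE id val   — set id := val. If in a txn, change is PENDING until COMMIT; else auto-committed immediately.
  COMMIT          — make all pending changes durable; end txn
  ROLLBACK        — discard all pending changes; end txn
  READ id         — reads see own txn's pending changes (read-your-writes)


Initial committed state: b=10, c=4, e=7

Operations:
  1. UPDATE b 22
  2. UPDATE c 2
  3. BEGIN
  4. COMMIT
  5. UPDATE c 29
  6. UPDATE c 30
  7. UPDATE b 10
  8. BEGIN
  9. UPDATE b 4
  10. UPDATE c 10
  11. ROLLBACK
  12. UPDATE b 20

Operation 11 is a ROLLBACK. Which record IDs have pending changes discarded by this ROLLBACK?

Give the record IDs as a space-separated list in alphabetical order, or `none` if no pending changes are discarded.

Answer: b c

Derivation:
Initial committed: {b=10, c=4, e=7}
Op 1: UPDATE b=22 (auto-commit; committed b=22)
Op 2: UPDATE c=2 (auto-commit; committed c=2)
Op 3: BEGIN: in_txn=True, pending={}
Op 4: COMMIT: merged [] into committed; committed now {b=22, c=2, e=7}
Op 5: UPDATE c=29 (auto-commit; committed c=29)
Op 6: UPDATE c=30 (auto-commit; committed c=30)
Op 7: UPDATE b=10 (auto-commit; committed b=10)
Op 8: BEGIN: in_txn=True, pending={}
Op 9: UPDATE b=4 (pending; pending now {b=4})
Op 10: UPDATE c=10 (pending; pending now {b=4, c=10})
Op 11: ROLLBACK: discarded pending ['b', 'c']; in_txn=False
Op 12: UPDATE b=20 (auto-commit; committed b=20)
ROLLBACK at op 11 discards: ['b', 'c']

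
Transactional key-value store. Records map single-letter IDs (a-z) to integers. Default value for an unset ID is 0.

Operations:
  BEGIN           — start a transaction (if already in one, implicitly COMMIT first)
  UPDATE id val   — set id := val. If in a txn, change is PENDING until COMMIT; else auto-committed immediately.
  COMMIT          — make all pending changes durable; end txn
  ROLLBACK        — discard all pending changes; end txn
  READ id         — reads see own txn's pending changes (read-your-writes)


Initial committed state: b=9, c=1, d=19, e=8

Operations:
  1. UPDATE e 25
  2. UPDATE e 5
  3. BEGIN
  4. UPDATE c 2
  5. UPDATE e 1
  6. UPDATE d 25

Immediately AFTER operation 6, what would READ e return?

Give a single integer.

Answer: 1

Derivation:
Initial committed: {b=9, c=1, d=19, e=8}
Op 1: UPDATE e=25 (auto-commit; committed e=25)
Op 2: UPDATE e=5 (auto-commit; committed e=5)
Op 3: BEGIN: in_txn=True, pending={}
Op 4: UPDATE c=2 (pending; pending now {c=2})
Op 5: UPDATE e=1 (pending; pending now {c=2, e=1})
Op 6: UPDATE d=25 (pending; pending now {c=2, d=25, e=1})
After op 6: visible(e) = 1 (pending={c=2, d=25, e=1}, committed={b=9, c=1, d=19, e=5})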